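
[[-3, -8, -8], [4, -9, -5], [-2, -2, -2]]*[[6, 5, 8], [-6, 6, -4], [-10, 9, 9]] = [[110, -135, -64], [128, -79, 23], [20, -40, -26]]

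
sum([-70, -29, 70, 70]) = 41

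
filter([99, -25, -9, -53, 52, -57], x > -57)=[99, -25, -9, -53, 52]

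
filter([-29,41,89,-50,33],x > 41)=[89]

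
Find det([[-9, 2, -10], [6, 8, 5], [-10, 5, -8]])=(1)*(-9)*det([[8, 5], [5, -8]]) + (-1)*(2)*det([[6, 5], [-10, -8]]) + (1)*(-10)*det([[6, 8], [-10, 5]])
= 801 + -4 + -1100
= -303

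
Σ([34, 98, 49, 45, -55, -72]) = 34 + 98 + 49 + 45 + (-55) + (-72)
= 99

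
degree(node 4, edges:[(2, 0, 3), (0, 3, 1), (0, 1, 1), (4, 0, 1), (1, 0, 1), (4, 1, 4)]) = 2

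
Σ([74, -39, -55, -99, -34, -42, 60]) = -135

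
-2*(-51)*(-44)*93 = -417384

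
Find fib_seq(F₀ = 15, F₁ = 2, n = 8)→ [15, 2, 17, 19, 36, 55, 91, 146]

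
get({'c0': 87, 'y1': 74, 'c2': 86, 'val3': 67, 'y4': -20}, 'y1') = 74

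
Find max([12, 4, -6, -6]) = 12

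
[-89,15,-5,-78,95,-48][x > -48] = keep x where x > -48: -89✗, 15✓, -5✓, -78✗, 95✓, -48✗
= [15, -5, 95]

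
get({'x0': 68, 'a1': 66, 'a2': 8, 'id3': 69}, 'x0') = 68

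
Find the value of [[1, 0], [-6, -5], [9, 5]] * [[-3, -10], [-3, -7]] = C[0][0] = (1)*(-3) + (0)*(-3) = -3
C[0][1] = (1)*(-10) + (0)*(-7) = -10
C[1][0] = (-6)*(-3) + (-5)*(-3) = 33
C[1][1] = (-6)*(-10) + (-5)*(-7) = 95
C[2][0] = (9)*(-3) + (5)*(-3) = -42
C[2][1] = (9)*(-10) + (5)*(-7) = -125
= [[-3, -10], [33, 95], [-42, -125]]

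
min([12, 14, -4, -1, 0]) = -4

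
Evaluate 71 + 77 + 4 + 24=176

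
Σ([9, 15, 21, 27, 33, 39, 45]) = 189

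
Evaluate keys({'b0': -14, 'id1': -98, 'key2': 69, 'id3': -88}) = ['b0', 'id1', 'key2', 'id3']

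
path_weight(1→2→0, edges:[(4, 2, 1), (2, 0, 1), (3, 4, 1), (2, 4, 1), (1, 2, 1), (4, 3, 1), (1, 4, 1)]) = 2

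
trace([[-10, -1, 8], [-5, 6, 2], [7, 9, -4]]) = diagonal: (-10) + 6 + (-4)
= -8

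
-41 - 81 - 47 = -169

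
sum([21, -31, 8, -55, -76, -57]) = 21 + (-31) + 8 + (-55) + (-76) + (-57)
= -190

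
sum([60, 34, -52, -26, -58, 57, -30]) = -15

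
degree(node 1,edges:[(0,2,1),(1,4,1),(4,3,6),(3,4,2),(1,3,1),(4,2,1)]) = 2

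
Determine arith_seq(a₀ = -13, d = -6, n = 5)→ a_0 = -13 + 0*-6 = -13
a_1 = -13 + 1*-6 = -19
a_2 = -13 + 2*-6 = -25
...
= [-13, -19, -25, -31, -37]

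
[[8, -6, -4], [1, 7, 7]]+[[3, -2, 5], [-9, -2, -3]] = [[11, -8, 1], [-8, 5, 4]]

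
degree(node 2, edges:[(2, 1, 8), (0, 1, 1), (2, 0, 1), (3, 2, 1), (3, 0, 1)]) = 3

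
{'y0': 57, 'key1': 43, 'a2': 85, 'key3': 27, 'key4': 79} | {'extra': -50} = {'y0': 57, 'key1': 43, 'a2': 85, 'key3': 27, 'key4': 79, 'extra': -50}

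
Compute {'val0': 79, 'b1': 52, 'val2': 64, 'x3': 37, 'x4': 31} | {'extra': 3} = {'val0': 79, 'b1': 52, 'val2': 64, 'x3': 37, 'x4': 31, 'extra': 3}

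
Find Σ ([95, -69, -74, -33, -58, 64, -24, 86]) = 95 + (-69) + (-74) + (-33) + (-58) + 64 + (-24) + 86
= -13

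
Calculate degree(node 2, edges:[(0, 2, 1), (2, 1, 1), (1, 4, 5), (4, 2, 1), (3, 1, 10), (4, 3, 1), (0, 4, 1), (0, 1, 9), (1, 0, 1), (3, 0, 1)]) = incident: (0,2), (2,1), (4,2)
= 3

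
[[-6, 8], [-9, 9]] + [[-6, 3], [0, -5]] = [[-12, 11], [-9, 4]]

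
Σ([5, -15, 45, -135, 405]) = 305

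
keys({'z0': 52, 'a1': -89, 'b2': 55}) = ['z0', 'a1', 'b2']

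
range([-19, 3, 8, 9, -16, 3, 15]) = 34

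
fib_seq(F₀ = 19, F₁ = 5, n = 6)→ [19, 5, 24, 29, 53, 82]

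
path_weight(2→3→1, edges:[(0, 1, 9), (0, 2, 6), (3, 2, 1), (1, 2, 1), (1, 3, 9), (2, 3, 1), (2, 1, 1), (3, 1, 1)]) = 2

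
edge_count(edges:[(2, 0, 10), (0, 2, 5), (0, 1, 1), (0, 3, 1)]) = 4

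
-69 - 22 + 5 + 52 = -34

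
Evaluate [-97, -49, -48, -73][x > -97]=keep x where x > -97: -97✗, -49✓, -48✓, -73✓
= [-49, -48, -73]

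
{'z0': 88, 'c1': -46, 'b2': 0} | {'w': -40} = {'z0': 88, 'c1': -46, 'b2': 0, 'w': -40}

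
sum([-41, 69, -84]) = (-41) + 69 + (-84)
= -56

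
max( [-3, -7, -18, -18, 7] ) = 7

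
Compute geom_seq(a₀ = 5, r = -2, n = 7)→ a_0 = 5*(-2)^0 = 5
a_1 = 5*(-2)^1 = -10
a_2 = 5*(-2)^2 = 20
...
= [5, -10, 20, -40, 80, -160, 320]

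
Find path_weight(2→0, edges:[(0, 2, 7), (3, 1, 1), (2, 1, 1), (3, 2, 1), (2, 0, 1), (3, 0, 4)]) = w(2→0)=1
= 1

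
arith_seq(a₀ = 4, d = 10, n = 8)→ a_0 = 4 + 0*10 = 4
a_1 = 4 + 1*10 = 14
a_2 = 4 + 2*10 = 24
...
= [4, 14, 24, 34, 44, 54, 64, 74]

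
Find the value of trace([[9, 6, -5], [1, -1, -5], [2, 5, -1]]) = diagonal: 9 + (-1) + (-1)
= 7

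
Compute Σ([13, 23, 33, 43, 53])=165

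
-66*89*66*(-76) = 29463984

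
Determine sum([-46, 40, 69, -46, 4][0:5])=21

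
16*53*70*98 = 5817280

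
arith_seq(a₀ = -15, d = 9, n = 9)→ a_0 = -15 + 0*9 = -15
a_1 = -15 + 1*9 = -6
a_2 = -15 + 2*9 = 3
...
= [-15, -6, 3, 12, 21, 30, 39, 48, 57]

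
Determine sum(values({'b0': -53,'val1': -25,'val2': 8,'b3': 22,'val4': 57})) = (-53) + (-25) + 8 + 22 + 57
= 9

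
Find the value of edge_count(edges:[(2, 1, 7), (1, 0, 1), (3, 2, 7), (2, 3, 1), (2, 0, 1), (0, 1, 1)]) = 6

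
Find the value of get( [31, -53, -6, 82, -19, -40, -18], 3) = 82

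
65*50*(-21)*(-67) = 4572750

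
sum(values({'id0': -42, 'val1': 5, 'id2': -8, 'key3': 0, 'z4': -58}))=-103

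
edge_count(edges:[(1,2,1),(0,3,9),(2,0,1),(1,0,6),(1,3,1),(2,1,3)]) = 6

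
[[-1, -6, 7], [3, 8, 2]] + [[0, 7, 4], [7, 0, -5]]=[[-1, 1, 11], [10, 8, -3]]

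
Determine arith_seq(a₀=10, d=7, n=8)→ [10, 17, 24, 31, 38, 45, 52, 59]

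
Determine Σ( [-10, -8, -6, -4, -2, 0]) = -30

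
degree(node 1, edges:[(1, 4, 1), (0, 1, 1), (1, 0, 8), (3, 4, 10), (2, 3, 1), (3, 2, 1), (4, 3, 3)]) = incident: (1,4), (0,1), (1,0)
= 3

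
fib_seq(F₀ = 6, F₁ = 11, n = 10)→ F_2 = F_1 + F_0 = 17
F_3 = F_2 + F_1 = 28
F_4 = F_3 + F_2 = 45
...
= [6, 11, 17, 28, 45, 73, 118, 191, 309, 500]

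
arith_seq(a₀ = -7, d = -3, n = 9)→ a_0 = -7 + 0*-3 = -7
a_1 = -7 + 1*-3 = -10
a_2 = -7 + 2*-3 = -13
...
= [-7, -10, -13, -16, -19, -22, -25, -28, -31]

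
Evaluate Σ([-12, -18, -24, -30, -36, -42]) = (-12) + (-18) + (-24) + (-30) + (-36) + (-42)
= -162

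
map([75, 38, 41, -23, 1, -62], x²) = (75)²=5625, (38)²=1444, (41)²=1681, (-23)²=529, (1)²=1, (-62)²=3844
= [5625, 1444, 1681, 529, 1, 3844]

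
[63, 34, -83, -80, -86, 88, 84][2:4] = [-83, -80]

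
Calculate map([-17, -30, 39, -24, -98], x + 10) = [-7, -20, 49, -14, -88]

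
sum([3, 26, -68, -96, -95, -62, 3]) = 3 + 26 + (-68) + (-96) + (-95) + (-62) + 3
= -289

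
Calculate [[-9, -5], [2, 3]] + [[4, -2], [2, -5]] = [[-5, -7], [4, -2]]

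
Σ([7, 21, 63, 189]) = 280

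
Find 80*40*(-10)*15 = -480000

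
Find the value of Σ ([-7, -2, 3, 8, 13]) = (-7) + (-2) + 3 + 8 + 13
= 15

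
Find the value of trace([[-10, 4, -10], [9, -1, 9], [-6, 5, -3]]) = diagonal: (-10) + (-1) + (-3)
= -14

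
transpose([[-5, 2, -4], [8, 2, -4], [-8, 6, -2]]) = [[-5, 8, -8], [2, 2, 6], [-4, -4, -2]]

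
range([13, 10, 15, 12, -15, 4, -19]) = 34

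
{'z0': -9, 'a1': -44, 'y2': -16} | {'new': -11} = {'z0': -9, 'a1': -44, 'y2': -16, 'new': -11}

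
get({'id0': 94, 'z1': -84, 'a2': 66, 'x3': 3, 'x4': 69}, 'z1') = -84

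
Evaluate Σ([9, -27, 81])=9 + -27 + 81
= 63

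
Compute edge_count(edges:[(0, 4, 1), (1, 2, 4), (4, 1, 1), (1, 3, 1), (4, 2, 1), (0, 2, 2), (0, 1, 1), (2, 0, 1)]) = 8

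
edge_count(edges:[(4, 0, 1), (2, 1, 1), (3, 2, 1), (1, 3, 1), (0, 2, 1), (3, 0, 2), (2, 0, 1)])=7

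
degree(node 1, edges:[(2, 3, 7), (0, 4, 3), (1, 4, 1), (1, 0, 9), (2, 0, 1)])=incident: (1,4), (1,0)
= 2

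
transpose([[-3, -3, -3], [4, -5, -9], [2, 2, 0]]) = [[-3, 4, 2], [-3, -5, 2], [-3, -9, 0]]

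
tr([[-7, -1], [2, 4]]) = -3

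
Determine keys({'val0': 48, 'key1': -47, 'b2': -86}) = ['val0', 'key1', 'b2']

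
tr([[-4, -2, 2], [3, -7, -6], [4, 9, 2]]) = diagonal: (-4) + (-7) + 2
= -9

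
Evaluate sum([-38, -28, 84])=18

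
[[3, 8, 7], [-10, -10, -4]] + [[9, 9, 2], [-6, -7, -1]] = [[12, 17, 9], [-16, -17, -5]]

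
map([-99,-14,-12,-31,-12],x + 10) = [-89, -4, -2, -21, -2]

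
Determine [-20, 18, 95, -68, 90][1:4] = [18, 95, -68]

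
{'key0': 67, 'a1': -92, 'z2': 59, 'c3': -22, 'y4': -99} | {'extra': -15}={'key0': 67, 'a1': -92, 'z2': 59, 'c3': -22, 'y4': -99, 'extra': -15}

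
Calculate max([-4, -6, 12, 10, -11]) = 12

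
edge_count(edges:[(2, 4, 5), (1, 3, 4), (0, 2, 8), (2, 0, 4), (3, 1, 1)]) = 5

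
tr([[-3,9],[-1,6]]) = diagonal: (-3) + 6
= 3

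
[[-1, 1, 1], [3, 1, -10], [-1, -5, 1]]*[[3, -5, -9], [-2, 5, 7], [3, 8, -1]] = [[-2, 18, 15], [-23, -90, -10], [10, -12, -27]]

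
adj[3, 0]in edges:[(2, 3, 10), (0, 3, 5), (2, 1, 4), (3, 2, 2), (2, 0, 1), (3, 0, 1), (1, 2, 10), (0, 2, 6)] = 1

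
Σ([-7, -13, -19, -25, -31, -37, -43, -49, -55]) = -279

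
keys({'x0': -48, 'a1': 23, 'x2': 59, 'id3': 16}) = ['x0', 'a1', 'x2', 'id3']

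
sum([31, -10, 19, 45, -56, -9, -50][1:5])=-2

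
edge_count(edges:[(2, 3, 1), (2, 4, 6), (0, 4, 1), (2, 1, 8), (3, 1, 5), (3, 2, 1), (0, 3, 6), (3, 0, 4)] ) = 8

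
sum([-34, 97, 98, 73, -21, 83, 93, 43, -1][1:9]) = 465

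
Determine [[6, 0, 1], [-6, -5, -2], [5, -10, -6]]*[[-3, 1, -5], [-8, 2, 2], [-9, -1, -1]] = [[-27, 5, -31], [76, -14, 22], [119, -9, -39]]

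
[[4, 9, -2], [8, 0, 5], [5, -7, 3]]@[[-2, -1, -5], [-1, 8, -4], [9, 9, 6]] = [[-35, 50, -68], [29, 37, -10], [24, -34, 21]]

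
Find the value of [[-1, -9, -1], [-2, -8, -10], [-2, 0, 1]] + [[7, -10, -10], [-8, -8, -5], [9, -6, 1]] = [[6, -19, -11], [-10, -16, -15], [7, -6, 2]]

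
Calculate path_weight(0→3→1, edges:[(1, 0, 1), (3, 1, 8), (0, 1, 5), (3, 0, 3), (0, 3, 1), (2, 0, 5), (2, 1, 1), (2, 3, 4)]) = w(0→3)=1 + w(3→1)=8
= 9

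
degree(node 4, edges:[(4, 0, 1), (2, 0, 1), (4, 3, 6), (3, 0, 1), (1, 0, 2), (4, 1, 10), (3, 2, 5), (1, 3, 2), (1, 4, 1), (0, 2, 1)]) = incident: (4,0), (4,3), (4,1), (1,4)
= 4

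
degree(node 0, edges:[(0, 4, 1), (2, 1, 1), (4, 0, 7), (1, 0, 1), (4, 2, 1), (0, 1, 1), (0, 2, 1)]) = incident: (0,4), (4,0), (1,0), (0,1), (0,2)
= 5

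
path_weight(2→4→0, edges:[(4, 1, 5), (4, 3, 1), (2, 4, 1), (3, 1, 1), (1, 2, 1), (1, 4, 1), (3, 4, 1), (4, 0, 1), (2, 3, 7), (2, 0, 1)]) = 2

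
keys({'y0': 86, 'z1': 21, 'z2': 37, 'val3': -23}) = ['y0', 'z1', 'z2', 'val3']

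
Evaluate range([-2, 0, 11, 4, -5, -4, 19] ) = 24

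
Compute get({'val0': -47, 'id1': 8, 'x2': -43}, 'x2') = -43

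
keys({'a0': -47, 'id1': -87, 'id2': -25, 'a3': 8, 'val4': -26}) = ['a0', 'id1', 'id2', 'a3', 'val4']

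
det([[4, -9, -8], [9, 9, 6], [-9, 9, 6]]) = -324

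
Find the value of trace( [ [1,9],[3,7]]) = diagonal: 1 + 7
= 8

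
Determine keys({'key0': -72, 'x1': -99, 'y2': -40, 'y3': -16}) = ['key0', 'x1', 'y2', 'y3']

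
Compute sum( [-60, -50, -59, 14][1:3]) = -109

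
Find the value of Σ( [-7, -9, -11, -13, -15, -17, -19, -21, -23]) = (-7) + (-9) + (-11) + (-13) + (-15) + (-17) + (-19) + (-21) + (-23)
= -135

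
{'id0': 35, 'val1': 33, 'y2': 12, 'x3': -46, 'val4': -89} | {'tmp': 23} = {'id0': 35, 'val1': 33, 'y2': 12, 'x3': -46, 'val4': -89, 'tmp': 23}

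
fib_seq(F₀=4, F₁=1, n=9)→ F_2 = F_1 + F_0 = 5
F_3 = F_2 + F_1 = 6
F_4 = F_3 + F_2 = 11
...
= [4, 1, 5, 6, 11, 17, 28, 45, 73]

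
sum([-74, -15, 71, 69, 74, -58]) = (-74) + (-15) + 71 + 69 + 74 + (-58)
= 67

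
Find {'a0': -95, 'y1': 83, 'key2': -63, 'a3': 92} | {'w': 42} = {'a0': -95, 'y1': 83, 'key2': -63, 'a3': 92, 'w': 42}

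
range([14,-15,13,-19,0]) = 33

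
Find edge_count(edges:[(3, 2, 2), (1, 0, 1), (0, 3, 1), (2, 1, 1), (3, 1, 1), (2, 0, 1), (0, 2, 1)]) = 7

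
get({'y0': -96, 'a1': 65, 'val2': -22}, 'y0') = -96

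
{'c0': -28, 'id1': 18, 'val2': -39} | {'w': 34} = {'c0': -28, 'id1': 18, 'val2': -39, 'w': 34}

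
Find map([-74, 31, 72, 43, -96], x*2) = -74*2=-148, 31*2=62, 72*2=144, 43*2=86, -96*2=-192
= [-148, 62, 144, 86, -192]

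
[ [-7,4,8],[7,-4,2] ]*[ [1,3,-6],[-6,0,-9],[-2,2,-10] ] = [[-47, -5, -74], [27, 25, -26]]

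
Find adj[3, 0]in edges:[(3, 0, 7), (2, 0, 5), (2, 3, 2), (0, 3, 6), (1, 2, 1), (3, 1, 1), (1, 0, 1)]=7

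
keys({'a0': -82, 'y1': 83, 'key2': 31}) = ['a0', 'y1', 'key2']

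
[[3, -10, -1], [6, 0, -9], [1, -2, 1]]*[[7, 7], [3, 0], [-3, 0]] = C[0][0] = (3)*(7) + (-10)*(3) + (-1)*(-3) = -6
C[0][1] = (3)*(7) + (-10)*(0) + (-1)*(0) = 21
C[1][0] = (6)*(7) + (0)*(3) + (-9)*(-3) = 69
C[1][1] = (6)*(7) + (0)*(0) + (-9)*(0) = 42
C[2][0] = (1)*(7) + (-2)*(3) + (1)*(-3) = -2
C[2][1] = (1)*(7) + (-2)*(0) + (1)*(0) = 7
= [[-6, 21], [69, 42], [-2, 7]]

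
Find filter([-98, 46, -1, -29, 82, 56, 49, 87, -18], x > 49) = [82, 56, 87]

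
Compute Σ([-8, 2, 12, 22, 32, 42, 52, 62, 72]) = (-8) + 2 + 12 + 22 + 32 + 42 + 52 + 62 + 72
= 288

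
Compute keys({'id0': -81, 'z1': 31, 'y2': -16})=['id0', 'z1', 'y2']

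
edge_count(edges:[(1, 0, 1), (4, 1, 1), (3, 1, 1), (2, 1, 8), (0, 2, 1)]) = 5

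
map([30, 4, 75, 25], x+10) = 30+10=40, 4+10=14, 75+10=85, 25+10=35
= [40, 14, 85, 35]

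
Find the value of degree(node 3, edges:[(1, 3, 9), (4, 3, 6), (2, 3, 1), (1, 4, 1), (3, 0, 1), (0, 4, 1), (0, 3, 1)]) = 5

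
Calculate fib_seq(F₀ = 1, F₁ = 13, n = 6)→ [1, 13, 14, 27, 41, 68]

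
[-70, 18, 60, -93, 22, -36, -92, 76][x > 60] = [76]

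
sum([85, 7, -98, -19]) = 85 + 7 + (-98) + (-19)
= -25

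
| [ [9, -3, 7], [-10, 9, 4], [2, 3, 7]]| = -111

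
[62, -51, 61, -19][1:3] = [-51, 61]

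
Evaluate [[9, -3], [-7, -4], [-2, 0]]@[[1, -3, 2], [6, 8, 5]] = [[-9, -51, 3], [-31, -11, -34], [-2, 6, -4]]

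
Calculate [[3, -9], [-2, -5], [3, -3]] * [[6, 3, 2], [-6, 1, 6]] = C[0][0] = (3)*(6) + (-9)*(-6) = 72
C[0][1] = (3)*(3) + (-9)*(1) = 0
C[0][2] = (3)*(2) + (-9)*(6) = -48
C[1][0] = (-2)*(6) + (-5)*(-6) = 18
C[1][1] = (-2)*(3) + (-5)*(1) = -11
C[1][2] = (-2)*(2) + (-5)*(6) = -34
... (3 more cells)
= [[72, 0, -48], [18, -11, -34], [36, 6, -12]]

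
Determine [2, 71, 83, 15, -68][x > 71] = [83]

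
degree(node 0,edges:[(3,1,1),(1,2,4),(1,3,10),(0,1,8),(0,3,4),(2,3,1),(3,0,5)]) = incident: (0,1), (0,3), (3,0)
= 3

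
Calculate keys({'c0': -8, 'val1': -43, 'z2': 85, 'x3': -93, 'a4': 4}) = ['c0', 'val1', 'z2', 'x3', 'a4']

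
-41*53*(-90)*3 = 586710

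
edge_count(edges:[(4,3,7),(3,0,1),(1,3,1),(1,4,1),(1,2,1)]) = 5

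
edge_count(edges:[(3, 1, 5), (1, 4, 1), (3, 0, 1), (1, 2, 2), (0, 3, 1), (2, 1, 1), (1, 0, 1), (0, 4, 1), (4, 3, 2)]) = 9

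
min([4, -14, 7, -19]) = -19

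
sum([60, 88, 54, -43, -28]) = 60 + 88 + 54 + (-43) + (-28)
= 131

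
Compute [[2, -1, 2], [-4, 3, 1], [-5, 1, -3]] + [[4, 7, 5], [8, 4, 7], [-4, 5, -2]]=[[6, 6, 7], [4, 7, 8], [-9, 6, -5]]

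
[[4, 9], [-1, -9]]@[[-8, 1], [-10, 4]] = [[-122, 40], [98, -37]]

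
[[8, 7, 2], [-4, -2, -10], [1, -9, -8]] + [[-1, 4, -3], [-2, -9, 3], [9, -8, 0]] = [[7, 11, -1], [-6, -11, -7], [10, -17, -8]]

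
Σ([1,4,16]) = 21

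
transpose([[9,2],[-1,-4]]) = [[9, -1], [2, -4]]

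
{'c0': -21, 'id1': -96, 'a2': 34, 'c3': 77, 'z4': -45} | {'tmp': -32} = {'c0': -21, 'id1': -96, 'a2': 34, 'c3': 77, 'z4': -45, 'tmp': -32}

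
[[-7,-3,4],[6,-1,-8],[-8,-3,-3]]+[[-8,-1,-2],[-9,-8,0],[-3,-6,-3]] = [[-15, -4, 2], [-3, -9, -8], [-11, -9, -6]]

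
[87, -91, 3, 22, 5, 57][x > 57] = [87]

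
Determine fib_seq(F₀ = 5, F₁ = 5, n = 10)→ [5, 5, 10, 15, 25, 40, 65, 105, 170, 275]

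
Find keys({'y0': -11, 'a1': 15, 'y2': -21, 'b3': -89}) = ['y0', 'a1', 'y2', 'b3']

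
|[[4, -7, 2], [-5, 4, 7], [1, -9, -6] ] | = (1)*(4)*det([[4, 7], [-9, -6]]) + (-1)*(-7)*det([[-5, 7], [1, -6]]) + (1)*(2)*det([[-5, 4], [1, -9]])
= 156 + 161 + 82
= 399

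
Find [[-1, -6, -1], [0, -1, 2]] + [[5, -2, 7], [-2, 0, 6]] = [[4, -8, 6], [-2, -1, 8]]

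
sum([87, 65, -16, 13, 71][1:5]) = 133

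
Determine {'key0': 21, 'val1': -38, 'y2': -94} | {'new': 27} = {'key0': 21, 'val1': -38, 'y2': -94, 'new': 27}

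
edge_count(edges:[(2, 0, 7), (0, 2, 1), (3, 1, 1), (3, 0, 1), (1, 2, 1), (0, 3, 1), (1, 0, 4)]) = 7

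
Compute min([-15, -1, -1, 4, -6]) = -15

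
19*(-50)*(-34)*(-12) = -387600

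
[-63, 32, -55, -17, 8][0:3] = [-63, 32, -55]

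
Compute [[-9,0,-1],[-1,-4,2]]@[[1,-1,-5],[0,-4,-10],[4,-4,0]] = C[0][0] = (-9)*(1) + (0)*(0) + (-1)*(4) = -13
C[0][1] = (-9)*(-1) + (0)*(-4) + (-1)*(-4) = 13
C[0][2] = (-9)*(-5) + (0)*(-10) + (-1)*(0) = 45
C[1][0] = (-1)*(1) + (-4)*(0) + (2)*(4) = 7
C[1][1] = (-1)*(-1) + (-4)*(-4) + (2)*(-4) = 9
C[1][2] = (-1)*(-5) + (-4)*(-10) + (2)*(0) = 45
= [[-13, 13, 45], [7, 9, 45]]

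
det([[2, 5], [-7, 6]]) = 47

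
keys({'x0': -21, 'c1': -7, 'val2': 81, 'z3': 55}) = ['x0', 'c1', 'val2', 'z3']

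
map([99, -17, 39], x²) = [9801, 289, 1521]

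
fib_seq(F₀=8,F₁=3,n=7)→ F_2 = F_1 + F_0 = 11
F_3 = F_2 + F_1 = 14
F_4 = F_3 + F_2 = 25
...
= [8, 3, 11, 14, 25, 39, 64]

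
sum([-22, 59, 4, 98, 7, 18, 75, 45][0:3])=41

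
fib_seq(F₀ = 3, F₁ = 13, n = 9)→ F_2 = F_1 + F_0 = 16
F_3 = F_2 + F_1 = 29
F_4 = F_3 + F_2 = 45
...
= [3, 13, 16, 29, 45, 74, 119, 193, 312]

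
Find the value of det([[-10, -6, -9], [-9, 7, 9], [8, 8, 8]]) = (1)*(-10)*det([[7, 9], [8, 8]]) + (-1)*(-6)*det([[-9, 9], [8, 8]]) + (1)*(-9)*det([[-9, 7], [8, 8]])
= 160 + -864 + 1152
= 448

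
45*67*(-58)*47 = -8218890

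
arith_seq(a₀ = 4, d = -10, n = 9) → a_0 = 4 + 0*-10 = 4
a_1 = 4 + 1*-10 = -6
a_2 = 4 + 2*-10 = -16
...
= [4, -6, -16, -26, -36, -46, -56, -66, -76]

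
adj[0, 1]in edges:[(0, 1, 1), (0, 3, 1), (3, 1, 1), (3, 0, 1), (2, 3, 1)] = 1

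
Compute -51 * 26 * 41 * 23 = -1250418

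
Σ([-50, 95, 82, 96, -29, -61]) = (-50) + 95 + 82 + 96 + (-29) + (-61)
= 133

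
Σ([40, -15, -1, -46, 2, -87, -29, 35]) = -101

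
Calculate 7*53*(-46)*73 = -1245818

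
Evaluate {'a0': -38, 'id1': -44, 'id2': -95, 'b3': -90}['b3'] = -90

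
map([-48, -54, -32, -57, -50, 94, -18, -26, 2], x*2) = -48*2=-96, -54*2=-108, -32*2=-64, -57*2=-114, -50*2=-100, 94*2=188, -18*2=-36, -26*2=-52, 2*2=4
= [-96, -108, -64, -114, -100, 188, -36, -52, 4]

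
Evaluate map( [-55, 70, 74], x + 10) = -55+10=-45, 70+10=80, 74+10=84
= [-45, 80, 84]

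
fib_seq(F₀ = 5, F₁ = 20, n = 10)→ [5, 20, 25, 45, 70, 115, 185, 300, 485, 785]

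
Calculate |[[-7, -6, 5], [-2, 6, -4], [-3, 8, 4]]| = -502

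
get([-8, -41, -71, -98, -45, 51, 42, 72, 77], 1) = -41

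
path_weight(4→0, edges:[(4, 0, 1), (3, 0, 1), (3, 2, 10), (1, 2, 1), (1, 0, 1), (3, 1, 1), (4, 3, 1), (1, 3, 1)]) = w(4→0)=1
= 1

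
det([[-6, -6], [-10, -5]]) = -30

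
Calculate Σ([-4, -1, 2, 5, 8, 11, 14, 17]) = (-4) + (-1) + 2 + 5 + 8 + 11 + 14 + 17
= 52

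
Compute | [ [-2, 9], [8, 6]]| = (-2)*(6) - (9)*(8)
= -84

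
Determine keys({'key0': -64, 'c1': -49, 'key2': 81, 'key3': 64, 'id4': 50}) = ['key0', 'c1', 'key2', 'key3', 'id4']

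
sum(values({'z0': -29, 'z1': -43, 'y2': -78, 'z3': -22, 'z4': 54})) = (-29) + (-43) + (-78) + (-22) + 54
= -118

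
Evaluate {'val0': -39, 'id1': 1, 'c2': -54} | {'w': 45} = {'val0': -39, 'id1': 1, 'c2': -54, 'w': 45}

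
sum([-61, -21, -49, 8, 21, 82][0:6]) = slice → [-61, -21, -49, 8, 21, 82]
(-61) + (-21) + (-49) + 8 + 21 + 82
= -20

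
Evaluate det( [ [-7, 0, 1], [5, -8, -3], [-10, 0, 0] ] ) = -80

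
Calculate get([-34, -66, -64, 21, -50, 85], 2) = -64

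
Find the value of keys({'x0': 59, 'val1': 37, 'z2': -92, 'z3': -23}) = ['x0', 'val1', 'z2', 'z3']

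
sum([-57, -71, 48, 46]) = (-57) + (-71) + 48 + 46
= -34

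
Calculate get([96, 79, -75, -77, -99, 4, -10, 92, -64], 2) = -75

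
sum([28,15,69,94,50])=256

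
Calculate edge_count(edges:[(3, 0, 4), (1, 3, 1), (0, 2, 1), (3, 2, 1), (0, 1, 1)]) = 5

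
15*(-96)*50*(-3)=216000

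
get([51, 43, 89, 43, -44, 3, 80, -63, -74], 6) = 80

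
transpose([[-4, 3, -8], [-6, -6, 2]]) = [[-4, -6], [3, -6], [-8, 2]]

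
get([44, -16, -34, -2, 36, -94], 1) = -16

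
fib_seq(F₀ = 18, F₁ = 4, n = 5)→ [18, 4, 22, 26, 48]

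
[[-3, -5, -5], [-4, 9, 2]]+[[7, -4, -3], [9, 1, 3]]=[[4, -9, -8], [5, 10, 5]]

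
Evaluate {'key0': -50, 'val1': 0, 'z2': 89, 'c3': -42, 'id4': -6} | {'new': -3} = {'key0': -50, 'val1': 0, 'z2': 89, 'c3': -42, 'id4': -6, 'new': -3}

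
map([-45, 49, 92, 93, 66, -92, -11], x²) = (-45)²=2025, (49)²=2401, (92)²=8464, (93)²=8649, (66)²=4356, (-92)²=8464, (-11)²=121
= [2025, 2401, 8464, 8649, 4356, 8464, 121]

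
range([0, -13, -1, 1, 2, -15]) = 17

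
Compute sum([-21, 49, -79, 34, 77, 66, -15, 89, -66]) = 134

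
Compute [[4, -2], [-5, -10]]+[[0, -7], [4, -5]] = [[4, -9], [-1, -15]]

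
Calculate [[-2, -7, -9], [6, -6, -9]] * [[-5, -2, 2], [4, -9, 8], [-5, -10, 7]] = C[0][0] = (-2)*(-5) + (-7)*(4) + (-9)*(-5) = 27
C[0][1] = (-2)*(-2) + (-7)*(-9) + (-9)*(-10) = 157
C[0][2] = (-2)*(2) + (-7)*(8) + (-9)*(7) = -123
C[1][0] = (6)*(-5) + (-6)*(4) + (-9)*(-5) = -9
C[1][1] = (6)*(-2) + (-6)*(-9) + (-9)*(-10) = 132
C[1][2] = (6)*(2) + (-6)*(8) + (-9)*(7) = -99
= [[27, 157, -123], [-9, 132, -99]]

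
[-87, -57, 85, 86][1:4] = [-57, 85, 86]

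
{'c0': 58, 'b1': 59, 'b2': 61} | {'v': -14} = {'c0': 58, 'b1': 59, 'b2': 61, 'v': -14}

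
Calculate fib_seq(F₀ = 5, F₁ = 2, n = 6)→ F_2 = F_1 + F_0 = 7
F_3 = F_2 + F_1 = 9
F_4 = F_3 + F_2 = 16
...
= [5, 2, 7, 9, 16, 25]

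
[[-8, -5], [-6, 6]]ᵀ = [[-8, -6], [-5, 6]]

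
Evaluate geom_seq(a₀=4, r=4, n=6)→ [4, 16, 64, 256, 1024, 4096]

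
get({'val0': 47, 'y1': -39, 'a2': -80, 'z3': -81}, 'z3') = -81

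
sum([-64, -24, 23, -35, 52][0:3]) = slice → [-64, -24, 23]
(-64) + (-24) + 23
= -65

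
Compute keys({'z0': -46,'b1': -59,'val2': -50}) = ['z0', 'b1', 'val2']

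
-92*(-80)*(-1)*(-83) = 610880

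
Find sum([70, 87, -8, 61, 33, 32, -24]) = 251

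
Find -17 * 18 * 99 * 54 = -1635876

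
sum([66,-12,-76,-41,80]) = 17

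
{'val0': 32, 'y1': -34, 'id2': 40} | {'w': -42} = {'val0': 32, 'y1': -34, 'id2': 40, 'w': -42}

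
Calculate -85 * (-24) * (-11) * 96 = -2154240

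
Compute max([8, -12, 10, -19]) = 10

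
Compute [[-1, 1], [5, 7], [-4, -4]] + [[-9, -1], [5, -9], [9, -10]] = [[-10, 0], [10, -2], [5, -14]]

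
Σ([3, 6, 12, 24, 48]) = 93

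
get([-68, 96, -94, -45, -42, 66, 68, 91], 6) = 68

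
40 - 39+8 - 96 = -87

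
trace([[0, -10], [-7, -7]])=diagonal: 0 + (-7)
= -7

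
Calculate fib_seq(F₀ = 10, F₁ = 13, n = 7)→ [10, 13, 23, 36, 59, 95, 154]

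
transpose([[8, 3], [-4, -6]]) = [[8, -4], [3, -6]]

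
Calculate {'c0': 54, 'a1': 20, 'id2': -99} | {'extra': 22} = {'c0': 54, 'a1': 20, 'id2': -99, 'extra': 22}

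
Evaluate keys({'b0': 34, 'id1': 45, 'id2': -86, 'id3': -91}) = ['b0', 'id1', 'id2', 'id3']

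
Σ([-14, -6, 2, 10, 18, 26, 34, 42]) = (-14) + (-6) + 2 + 10 + 18 + 26 + 34 + 42
= 112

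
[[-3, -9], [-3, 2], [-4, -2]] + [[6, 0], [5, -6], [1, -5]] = [[3, -9], [2, -4], [-3, -7]]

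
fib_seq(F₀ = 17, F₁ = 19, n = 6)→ F_2 = F_1 + F_0 = 36
F_3 = F_2 + F_1 = 55
F_4 = F_3 + F_2 = 91
...
= [17, 19, 36, 55, 91, 146]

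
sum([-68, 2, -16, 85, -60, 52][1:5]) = 11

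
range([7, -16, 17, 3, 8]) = 33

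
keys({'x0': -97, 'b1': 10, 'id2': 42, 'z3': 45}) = ['x0', 'b1', 'id2', 'z3']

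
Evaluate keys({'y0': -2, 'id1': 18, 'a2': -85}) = ['y0', 'id1', 'a2']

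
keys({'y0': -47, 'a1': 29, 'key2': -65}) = ['y0', 'a1', 'key2']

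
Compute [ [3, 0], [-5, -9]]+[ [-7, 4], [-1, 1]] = [[-4, 4], [-6, -8]]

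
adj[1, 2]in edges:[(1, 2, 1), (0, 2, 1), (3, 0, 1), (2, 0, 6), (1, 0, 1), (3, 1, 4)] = 1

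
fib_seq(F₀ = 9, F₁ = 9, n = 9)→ [9, 9, 18, 27, 45, 72, 117, 189, 306]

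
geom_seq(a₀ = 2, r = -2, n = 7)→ [2, -4, 8, -16, 32, -64, 128]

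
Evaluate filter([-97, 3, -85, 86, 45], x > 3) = keep x where x > 3: -97✗, 3✗, -85✗, 86✓, 45✓
= [86, 45]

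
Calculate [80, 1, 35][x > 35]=keep x where x > 35: 80✓, 1✗, 35✗
= [80]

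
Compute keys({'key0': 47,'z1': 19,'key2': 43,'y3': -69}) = ['key0', 'z1', 'key2', 'y3']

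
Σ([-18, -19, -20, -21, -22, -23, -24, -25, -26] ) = (-18) + (-19) + (-20) + (-21) + (-22) + (-23) + (-24) + (-25) + (-26)
= -198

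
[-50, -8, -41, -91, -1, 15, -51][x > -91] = [-50, -8, -41, -1, 15, -51]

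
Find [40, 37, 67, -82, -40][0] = 40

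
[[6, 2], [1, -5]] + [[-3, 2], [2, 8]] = [[3, 4], [3, 3]]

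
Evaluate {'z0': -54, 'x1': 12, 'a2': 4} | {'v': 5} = {'z0': -54, 'x1': 12, 'a2': 4, 'v': 5}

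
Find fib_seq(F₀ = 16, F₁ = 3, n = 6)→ F_2 = F_1 + F_0 = 19
F_3 = F_2 + F_1 = 22
F_4 = F_3 + F_2 = 41
...
= [16, 3, 19, 22, 41, 63]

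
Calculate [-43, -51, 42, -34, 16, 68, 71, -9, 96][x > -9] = [42, 16, 68, 71, 96]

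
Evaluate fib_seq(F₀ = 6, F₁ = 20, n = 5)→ F_2 = F_1 + F_0 = 26
F_3 = F_2 + F_1 = 46
F_4 = F_3 + F_2 = 72
= [6, 20, 26, 46, 72]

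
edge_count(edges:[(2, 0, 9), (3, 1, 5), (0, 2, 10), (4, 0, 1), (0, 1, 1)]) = 5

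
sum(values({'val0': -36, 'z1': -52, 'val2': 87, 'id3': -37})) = -38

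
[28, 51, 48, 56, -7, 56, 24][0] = 28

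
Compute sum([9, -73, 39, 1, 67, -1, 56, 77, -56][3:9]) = slice → [1, 67, -1, 56, 77, -56]
1 + 67 + (-1) + 56 + 77 + (-56)
= 144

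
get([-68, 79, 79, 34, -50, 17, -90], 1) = 79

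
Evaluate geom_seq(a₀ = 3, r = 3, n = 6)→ a_0 = 3*3^0 = 3
a_1 = 3*3^1 = 9
a_2 = 3*3^2 = 27
...
= [3, 9, 27, 81, 243, 729]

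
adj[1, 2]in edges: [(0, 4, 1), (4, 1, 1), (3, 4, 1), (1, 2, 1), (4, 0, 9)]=1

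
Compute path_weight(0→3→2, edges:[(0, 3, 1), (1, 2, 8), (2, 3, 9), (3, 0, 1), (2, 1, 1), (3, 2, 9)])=10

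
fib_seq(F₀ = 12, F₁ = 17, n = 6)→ F_2 = F_1 + F_0 = 29
F_3 = F_2 + F_1 = 46
F_4 = F_3 + F_2 = 75
...
= [12, 17, 29, 46, 75, 121]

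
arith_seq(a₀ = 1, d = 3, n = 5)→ a_0 = 1 + 0*3 = 1
a_1 = 1 + 1*3 = 4
a_2 = 1 + 2*3 = 7
...
= [1, 4, 7, 10, 13]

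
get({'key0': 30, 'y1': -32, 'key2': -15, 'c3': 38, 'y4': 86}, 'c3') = 38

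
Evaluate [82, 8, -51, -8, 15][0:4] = [82, 8, -51, -8]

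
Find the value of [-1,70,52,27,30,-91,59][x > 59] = [70]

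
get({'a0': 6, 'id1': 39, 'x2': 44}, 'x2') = 44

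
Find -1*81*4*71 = -23004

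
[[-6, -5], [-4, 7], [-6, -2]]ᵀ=[[-6, -4, -6], [-5, 7, -2]]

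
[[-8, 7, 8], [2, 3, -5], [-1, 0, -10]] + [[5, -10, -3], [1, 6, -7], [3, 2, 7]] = [[-3, -3, 5], [3, 9, -12], [2, 2, -3]]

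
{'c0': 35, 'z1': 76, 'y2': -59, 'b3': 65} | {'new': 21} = {'c0': 35, 'z1': 76, 'y2': -59, 'b3': 65, 'new': 21}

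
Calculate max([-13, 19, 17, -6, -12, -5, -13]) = 19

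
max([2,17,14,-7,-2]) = 17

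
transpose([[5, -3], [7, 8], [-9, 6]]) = [[5, 7, -9], [-3, 8, 6]]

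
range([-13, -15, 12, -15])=27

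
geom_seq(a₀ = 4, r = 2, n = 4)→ a_0 = 4*2^0 = 4
a_1 = 4*2^1 = 8
a_2 = 4*2^2 = 16
...
= [4, 8, 16, 32]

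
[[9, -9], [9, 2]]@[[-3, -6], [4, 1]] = [[-63, -63], [-19, -52]]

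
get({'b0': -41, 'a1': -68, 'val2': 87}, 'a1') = -68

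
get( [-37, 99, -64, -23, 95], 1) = 99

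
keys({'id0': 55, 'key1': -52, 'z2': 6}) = ['id0', 'key1', 'z2']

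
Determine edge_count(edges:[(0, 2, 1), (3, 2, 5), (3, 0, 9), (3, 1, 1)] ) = 4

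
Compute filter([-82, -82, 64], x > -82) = keep x where x > -82: -82✗, -82✗, 64✓
= [64]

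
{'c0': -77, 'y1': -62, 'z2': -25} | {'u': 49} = {'c0': -77, 'y1': -62, 'z2': -25, 'u': 49}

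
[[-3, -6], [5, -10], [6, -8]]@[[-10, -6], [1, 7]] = [[24, -24], [-60, -100], [-68, -92]]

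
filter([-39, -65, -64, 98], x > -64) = keep x where x > -64: -39✓, -65✗, -64✗, 98✓
= [-39, 98]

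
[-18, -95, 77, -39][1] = -95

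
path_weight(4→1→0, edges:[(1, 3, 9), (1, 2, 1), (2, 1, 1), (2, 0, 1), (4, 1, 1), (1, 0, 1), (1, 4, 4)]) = 2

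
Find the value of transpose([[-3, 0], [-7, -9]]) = [[-3, -7], [0, -9]]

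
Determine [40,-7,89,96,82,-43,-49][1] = -7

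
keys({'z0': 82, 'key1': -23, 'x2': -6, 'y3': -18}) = ['z0', 'key1', 'x2', 'y3']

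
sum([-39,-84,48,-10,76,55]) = (-39) + (-84) + 48 + (-10) + 76 + 55
= 46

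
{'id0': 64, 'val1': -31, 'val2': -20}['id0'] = 64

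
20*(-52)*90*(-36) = 3369600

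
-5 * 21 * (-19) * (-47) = -93765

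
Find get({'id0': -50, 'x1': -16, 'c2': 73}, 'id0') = -50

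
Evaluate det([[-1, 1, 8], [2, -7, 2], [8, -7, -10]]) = (1)*(-1)*det([[-7, 2], [-7, -10]]) + (-1)*(1)*det([[2, 2], [8, -10]]) + (1)*(8)*det([[2, -7], [8, -7]])
= -84 + 36 + 336
= 288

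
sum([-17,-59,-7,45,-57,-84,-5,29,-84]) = -239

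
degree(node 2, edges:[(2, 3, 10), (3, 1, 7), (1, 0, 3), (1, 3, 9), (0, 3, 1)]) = incident: (2,3)
= 1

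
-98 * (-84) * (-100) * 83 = -68325600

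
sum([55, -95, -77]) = -117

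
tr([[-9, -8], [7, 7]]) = -2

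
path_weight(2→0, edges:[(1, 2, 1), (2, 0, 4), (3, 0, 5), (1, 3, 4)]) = w(2→0)=4
= 4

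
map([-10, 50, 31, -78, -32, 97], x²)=(-10)²=100, (50)²=2500, (31)²=961, (-78)²=6084, (-32)²=1024, (97)²=9409
= [100, 2500, 961, 6084, 1024, 9409]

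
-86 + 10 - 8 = -84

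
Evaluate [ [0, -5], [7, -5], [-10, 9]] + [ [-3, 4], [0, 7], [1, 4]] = [[-3, -1], [7, 2], [-9, 13]]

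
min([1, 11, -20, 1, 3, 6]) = -20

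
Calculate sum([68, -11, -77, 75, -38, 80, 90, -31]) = 68 + (-11) + (-77) + 75 + (-38) + 80 + 90 + (-31)
= 156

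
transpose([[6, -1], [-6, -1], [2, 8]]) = [[6, -6, 2], [-1, -1, 8]]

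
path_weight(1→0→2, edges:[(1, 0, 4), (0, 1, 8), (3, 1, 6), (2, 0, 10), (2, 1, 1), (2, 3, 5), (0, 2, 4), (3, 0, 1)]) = w(1→0)=4 + w(0→2)=4
= 8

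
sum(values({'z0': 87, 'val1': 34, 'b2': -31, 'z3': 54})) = 87 + 34 + (-31) + 54
= 144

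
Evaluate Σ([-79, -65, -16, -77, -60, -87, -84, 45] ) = (-79) + (-65) + (-16) + (-77) + (-60) + (-87) + (-84) + 45
= -423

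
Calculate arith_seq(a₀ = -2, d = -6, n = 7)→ a_0 = -2 + 0*-6 = -2
a_1 = -2 + 1*-6 = -8
a_2 = -2 + 2*-6 = -14
...
= [-2, -8, -14, -20, -26, -32, -38]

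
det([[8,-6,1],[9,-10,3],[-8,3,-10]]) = 279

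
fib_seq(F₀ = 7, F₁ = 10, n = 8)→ F_2 = F_1 + F_0 = 17
F_3 = F_2 + F_1 = 27
F_4 = F_3 + F_2 = 44
...
= [7, 10, 17, 27, 44, 71, 115, 186]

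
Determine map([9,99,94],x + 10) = 9+10=19, 99+10=109, 94+10=104
= [19, 109, 104]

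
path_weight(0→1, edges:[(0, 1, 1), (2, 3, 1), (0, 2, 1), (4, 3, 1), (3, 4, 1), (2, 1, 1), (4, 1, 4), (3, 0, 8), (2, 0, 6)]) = 1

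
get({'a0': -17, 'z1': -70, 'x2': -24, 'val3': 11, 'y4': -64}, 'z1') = -70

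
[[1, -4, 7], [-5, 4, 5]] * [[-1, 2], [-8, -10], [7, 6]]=C[0][0] = (1)*(-1) + (-4)*(-8) + (7)*(7) = 80
C[0][1] = (1)*(2) + (-4)*(-10) + (7)*(6) = 84
C[1][0] = (-5)*(-1) + (4)*(-8) + (5)*(7) = 8
C[1][1] = (-5)*(2) + (4)*(-10) + (5)*(6) = -20
= [[80, 84], [8, -20]]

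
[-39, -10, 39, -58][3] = -58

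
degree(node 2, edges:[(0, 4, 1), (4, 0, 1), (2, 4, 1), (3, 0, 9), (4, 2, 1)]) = incident: (2,4), (4,2)
= 2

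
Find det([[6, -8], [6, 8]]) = 96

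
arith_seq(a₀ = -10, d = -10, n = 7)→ [-10, -20, -30, -40, -50, -60, -70]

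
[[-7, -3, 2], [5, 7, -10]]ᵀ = [[-7, 5], [-3, 7], [2, -10]]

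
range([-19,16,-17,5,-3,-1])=35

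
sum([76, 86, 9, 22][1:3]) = 95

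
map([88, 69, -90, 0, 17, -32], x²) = (88)²=7744, (69)²=4761, (-90)²=8100, (0)²=0, (17)²=289, (-32)²=1024
= [7744, 4761, 8100, 0, 289, 1024]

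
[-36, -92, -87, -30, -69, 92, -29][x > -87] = [-36, -30, -69, 92, -29]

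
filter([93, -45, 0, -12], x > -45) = [93, 0, -12]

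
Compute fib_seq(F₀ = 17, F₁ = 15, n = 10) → [17, 15, 32, 47, 79, 126, 205, 331, 536, 867]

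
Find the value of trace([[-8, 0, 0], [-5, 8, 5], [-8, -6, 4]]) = diagonal: (-8) + 8 + 4
= 4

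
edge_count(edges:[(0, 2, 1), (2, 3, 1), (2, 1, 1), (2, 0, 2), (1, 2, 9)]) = 5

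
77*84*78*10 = 5045040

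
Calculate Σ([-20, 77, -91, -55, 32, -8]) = -65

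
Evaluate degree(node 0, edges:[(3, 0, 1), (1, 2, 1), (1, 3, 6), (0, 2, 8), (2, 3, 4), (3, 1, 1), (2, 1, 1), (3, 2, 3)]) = 2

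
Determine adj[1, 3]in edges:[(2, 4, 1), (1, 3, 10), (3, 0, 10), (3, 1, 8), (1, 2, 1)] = 10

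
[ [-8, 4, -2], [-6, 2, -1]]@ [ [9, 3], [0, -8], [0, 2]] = [[-72, -60], [-54, -36]]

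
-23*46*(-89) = 94162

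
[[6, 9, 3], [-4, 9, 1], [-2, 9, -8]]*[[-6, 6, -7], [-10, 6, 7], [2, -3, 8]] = C[0][0] = (6)*(-6) + (9)*(-10) + (3)*(2) = -120
C[0][1] = (6)*(6) + (9)*(6) + (3)*(-3) = 81
C[0][2] = (6)*(-7) + (9)*(7) + (3)*(8) = 45
C[1][0] = (-4)*(-6) + (9)*(-10) + (1)*(2) = -64
C[1][1] = (-4)*(6) + (9)*(6) + (1)*(-3) = 27
C[1][2] = (-4)*(-7) + (9)*(7) + (1)*(8) = 99
... (3 more cells)
= [[-120, 81, 45], [-64, 27, 99], [-94, 66, 13]]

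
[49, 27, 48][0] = 49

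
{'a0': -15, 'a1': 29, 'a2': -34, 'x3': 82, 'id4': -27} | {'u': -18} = {'a0': -15, 'a1': 29, 'a2': -34, 'x3': 82, 'id4': -27, 'u': -18}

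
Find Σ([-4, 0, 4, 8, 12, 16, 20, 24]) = (-4) + 0 + 4 + 8 + 12 + 16 + 20 + 24
= 80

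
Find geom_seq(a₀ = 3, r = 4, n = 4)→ a_0 = 3*4^0 = 3
a_1 = 3*4^1 = 12
a_2 = 3*4^2 = 48
...
= [3, 12, 48, 192]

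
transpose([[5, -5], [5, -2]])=[[5, 5], [-5, -2]]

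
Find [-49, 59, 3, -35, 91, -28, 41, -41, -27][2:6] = [3, -35, 91, -28]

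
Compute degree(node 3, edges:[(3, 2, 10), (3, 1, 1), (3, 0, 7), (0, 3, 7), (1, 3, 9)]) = incident: (3,2), (3,1), (3,0), (0,3), (1,3)
= 5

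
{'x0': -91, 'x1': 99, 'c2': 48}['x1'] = 99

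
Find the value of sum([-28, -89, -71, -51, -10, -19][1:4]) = -211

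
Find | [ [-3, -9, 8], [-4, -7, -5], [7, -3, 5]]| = 773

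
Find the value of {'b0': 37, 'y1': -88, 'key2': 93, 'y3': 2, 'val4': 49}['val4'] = 49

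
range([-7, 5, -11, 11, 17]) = 28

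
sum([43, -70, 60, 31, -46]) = 18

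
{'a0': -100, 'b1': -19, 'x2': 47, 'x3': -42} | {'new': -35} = {'a0': -100, 'b1': -19, 'x2': 47, 'x3': -42, 'new': -35}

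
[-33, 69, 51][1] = 69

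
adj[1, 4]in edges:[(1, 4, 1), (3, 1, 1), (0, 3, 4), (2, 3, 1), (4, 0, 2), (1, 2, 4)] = 1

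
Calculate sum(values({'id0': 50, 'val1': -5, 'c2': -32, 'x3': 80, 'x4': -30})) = 63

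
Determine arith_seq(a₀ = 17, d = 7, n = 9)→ a_0 = 17 + 0*7 = 17
a_1 = 17 + 1*7 = 24
a_2 = 17 + 2*7 = 31
...
= [17, 24, 31, 38, 45, 52, 59, 66, 73]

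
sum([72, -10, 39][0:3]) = slice → [72, -10, 39]
72 + (-10) + 39
= 101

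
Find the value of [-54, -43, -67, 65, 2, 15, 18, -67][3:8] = [65, 2, 15, 18, -67]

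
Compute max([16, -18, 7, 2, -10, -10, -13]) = 16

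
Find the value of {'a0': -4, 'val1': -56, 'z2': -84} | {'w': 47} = {'a0': -4, 'val1': -56, 'z2': -84, 'w': 47}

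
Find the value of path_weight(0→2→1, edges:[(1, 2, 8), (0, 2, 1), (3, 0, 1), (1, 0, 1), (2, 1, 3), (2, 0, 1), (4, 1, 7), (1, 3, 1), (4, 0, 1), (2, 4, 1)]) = 4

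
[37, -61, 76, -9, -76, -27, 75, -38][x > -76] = [37, -61, 76, -9, -27, 75, -38]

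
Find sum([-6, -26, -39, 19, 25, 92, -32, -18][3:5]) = 44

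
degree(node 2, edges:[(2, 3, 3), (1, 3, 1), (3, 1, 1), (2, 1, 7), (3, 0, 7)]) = incident: (2,3), (2,1)
= 2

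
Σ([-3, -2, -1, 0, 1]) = -5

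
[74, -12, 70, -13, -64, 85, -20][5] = 85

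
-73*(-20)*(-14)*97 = -1982680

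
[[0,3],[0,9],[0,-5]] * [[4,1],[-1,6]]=C[0][0] = (0)*(4) + (3)*(-1) = -3
C[0][1] = (0)*(1) + (3)*(6) = 18
C[1][0] = (0)*(4) + (9)*(-1) = -9
C[1][1] = (0)*(1) + (9)*(6) = 54
C[2][0] = (0)*(4) + (-5)*(-1) = 5
C[2][1] = (0)*(1) + (-5)*(6) = -30
= [[-3, 18], [-9, 54], [5, -30]]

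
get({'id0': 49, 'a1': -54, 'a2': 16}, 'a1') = -54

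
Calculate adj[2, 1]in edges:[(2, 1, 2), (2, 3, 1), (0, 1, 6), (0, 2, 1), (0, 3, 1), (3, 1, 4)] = 2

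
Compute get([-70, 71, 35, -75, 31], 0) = -70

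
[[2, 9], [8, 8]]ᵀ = [[2, 8], [9, 8]]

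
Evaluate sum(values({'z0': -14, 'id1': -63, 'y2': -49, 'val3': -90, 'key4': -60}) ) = -276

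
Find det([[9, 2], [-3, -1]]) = (9)*(-1) - (2)*(-3)
= -3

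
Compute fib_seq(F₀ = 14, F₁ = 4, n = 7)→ [14, 4, 18, 22, 40, 62, 102]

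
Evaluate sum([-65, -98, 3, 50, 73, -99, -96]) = (-65) + (-98) + 3 + 50 + 73 + (-99) + (-96)
= -232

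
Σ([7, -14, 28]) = 21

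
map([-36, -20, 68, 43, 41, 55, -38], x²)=(-36)²=1296, (-20)²=400, (68)²=4624, (43)²=1849, (41)²=1681, (55)²=3025, (-38)²=1444
= [1296, 400, 4624, 1849, 1681, 3025, 1444]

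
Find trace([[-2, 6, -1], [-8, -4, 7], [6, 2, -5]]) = diagonal: (-2) + (-4) + (-5)
= -11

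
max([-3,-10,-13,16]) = 16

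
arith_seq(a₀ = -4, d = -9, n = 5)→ a_0 = -4 + 0*-9 = -4
a_1 = -4 + 1*-9 = -13
a_2 = -4 + 2*-9 = -22
...
= [-4, -13, -22, -31, -40]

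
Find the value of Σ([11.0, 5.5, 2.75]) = 11.0 + 5.5 + 2.75
= 19.25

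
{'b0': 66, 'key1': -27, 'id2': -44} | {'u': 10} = {'b0': 66, 'key1': -27, 'id2': -44, 'u': 10}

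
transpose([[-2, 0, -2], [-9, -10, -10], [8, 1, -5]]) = [[-2, -9, 8], [0, -10, 1], [-2, -10, -5]]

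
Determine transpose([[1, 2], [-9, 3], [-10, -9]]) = [[1, -9, -10], [2, 3, -9]]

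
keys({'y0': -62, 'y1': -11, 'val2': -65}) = ['y0', 'y1', 'val2']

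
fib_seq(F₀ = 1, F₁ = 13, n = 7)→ [1, 13, 14, 27, 41, 68, 109]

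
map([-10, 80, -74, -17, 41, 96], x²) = (-10)²=100, (80)²=6400, (-74)²=5476, (-17)²=289, (41)²=1681, (96)²=9216
= [100, 6400, 5476, 289, 1681, 9216]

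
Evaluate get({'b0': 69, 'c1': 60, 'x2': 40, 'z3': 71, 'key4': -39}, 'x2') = 40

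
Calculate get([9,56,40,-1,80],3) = -1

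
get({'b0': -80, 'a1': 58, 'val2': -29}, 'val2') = -29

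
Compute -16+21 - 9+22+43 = 61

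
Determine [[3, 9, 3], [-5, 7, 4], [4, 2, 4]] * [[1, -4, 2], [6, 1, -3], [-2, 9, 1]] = [[51, 24, -18], [29, 63, -27], [8, 22, 6]]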